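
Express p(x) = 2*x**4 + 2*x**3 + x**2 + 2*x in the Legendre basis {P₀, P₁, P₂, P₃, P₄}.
(11/15)P₀ + (16/5)P₁ + (38/21)P₂ + (4/5)P₃ + (16/35)P₄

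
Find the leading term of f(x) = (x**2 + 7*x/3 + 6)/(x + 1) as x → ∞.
x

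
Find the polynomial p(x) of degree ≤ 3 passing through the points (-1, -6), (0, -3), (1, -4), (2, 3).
2*x**3 - 2*x**2 - x - 3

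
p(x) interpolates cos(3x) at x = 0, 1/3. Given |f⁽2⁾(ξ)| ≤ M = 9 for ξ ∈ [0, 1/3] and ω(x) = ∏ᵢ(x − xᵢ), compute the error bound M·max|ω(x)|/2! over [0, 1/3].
1/8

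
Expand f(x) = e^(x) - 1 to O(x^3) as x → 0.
x + x**2/2 + O(x**3)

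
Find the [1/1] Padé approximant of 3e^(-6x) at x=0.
(3 - 9*x)/(3*x + 1)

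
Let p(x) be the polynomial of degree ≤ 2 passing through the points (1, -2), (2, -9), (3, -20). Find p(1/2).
0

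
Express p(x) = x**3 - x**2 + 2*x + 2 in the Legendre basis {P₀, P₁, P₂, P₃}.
(5/3)P₀ + (13/5)P₁ + (-2/3)P₂ + (2/5)P₃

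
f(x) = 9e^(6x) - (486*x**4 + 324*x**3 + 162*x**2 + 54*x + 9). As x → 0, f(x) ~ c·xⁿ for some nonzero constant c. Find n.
5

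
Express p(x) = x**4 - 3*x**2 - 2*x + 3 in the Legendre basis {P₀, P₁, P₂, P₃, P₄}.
(11/5)P₀ + (-2)P₁ + (-10/7)P₂ + (8/35)P₄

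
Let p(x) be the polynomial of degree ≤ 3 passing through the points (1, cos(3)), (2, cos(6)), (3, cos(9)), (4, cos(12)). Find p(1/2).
35*cos(3)/16 - 35*cos(6)/16 + 21*cos(9)/16 - 5*cos(12)/16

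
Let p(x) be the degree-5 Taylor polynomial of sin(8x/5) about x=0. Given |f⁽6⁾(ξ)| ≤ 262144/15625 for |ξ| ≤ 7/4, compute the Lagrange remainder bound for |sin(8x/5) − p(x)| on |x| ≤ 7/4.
470596/703125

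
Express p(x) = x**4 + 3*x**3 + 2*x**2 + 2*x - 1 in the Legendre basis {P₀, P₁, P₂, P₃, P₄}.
(-2/15)P₀ + (19/5)P₁ + (40/21)P₂ + (6/5)P₃ + (8/35)P₄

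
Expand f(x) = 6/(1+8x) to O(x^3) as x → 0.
6 - 48*x + 384*x**2 + O(x**3)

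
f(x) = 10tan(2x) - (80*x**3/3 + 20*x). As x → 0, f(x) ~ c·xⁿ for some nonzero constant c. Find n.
5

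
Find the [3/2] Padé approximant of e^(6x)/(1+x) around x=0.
(72*x**3/35 + 18*x**2/5 + 99*x/35 + 1)/(51*x**2/35 - 76*x/35 + 1)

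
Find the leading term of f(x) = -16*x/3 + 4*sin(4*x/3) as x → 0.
-128*x**3/81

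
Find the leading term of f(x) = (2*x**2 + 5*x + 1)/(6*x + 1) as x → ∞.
x/3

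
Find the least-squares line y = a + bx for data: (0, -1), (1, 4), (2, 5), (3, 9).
a = -2/5, b = 31/10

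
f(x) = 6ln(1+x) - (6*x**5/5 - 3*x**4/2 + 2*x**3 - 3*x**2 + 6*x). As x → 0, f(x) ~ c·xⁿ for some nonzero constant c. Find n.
6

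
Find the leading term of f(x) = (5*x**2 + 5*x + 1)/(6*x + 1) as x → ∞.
5*x/6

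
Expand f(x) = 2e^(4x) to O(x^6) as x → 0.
2 + 8*x + 16*x**2 + 64*x**3/3 + 64*x**4/3 + 256*x**5/15 + O(x**6)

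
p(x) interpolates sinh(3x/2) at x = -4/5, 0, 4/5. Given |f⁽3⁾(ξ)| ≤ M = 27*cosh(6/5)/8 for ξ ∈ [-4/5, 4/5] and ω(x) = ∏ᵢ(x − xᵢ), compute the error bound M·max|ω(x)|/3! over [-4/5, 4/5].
8*sqrt(3)*cosh(6/5)/125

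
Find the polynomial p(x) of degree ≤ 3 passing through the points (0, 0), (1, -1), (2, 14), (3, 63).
3*x**3 - x**2 - 3*x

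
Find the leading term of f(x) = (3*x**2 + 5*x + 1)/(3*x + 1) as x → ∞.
x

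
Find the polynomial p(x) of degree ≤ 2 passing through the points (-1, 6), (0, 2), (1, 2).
2*x**2 - 2*x + 2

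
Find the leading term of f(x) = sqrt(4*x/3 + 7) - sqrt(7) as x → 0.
2*sqrt(7)*x/21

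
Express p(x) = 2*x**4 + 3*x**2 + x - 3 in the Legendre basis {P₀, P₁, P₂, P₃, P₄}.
(-8/5)P₀ + P₁ + (22/7)P₂ + (16/35)P₄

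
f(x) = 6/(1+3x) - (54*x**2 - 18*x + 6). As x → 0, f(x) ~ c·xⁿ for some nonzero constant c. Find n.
3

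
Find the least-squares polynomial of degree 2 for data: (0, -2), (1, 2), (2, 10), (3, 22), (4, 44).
-52/35 + (-8/35)x + (20/7)x²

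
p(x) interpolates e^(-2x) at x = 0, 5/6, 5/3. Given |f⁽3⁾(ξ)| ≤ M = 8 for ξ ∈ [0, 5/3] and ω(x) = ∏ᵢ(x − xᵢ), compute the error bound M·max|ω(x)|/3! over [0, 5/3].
125*sqrt(3)/729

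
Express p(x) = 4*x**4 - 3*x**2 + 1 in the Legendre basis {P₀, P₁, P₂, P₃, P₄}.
(4/5)P₀ + (2/7)P₂ + (32/35)P₄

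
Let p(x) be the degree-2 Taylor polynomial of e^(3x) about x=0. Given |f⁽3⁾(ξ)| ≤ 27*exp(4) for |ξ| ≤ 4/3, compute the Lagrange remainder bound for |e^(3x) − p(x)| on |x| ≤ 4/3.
32*exp(4)/3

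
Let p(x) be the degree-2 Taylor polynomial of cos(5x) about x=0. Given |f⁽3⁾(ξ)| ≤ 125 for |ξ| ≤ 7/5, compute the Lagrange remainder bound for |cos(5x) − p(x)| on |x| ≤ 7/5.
343/6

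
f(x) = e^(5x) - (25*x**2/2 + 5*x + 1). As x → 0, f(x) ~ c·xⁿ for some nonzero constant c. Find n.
3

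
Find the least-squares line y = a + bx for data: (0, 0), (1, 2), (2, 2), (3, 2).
a = 3/5, b = 3/5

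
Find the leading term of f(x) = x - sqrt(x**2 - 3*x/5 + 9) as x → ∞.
3/10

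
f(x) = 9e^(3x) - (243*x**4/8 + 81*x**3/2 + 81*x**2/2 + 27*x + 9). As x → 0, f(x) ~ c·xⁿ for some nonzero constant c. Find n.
5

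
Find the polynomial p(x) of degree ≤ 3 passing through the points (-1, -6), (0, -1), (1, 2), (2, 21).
3*x**3 - x**2 + x - 1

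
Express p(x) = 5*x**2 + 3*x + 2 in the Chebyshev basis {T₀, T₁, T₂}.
(9/2)T₀ + (3)T₁ + (5/2)T₂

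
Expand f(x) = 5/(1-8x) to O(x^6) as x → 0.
5 + 40*x + 320*x**2 + 2560*x**3 + 20480*x**4 + 163840*x**5 + O(x**6)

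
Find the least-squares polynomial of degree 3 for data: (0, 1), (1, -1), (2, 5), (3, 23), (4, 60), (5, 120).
41/42 + (-965/252)x + (13/12)x² + (8/9)x³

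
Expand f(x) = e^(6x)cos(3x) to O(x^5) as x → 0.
1 + 6*x + 27*x**2/2 + 9*x**3 - 189*x**4/8 + O(x**5)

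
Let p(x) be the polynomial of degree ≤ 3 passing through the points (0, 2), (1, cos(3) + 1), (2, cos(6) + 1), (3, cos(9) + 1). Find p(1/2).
15*cos(3)/16 - 5*cos(6)/16 + cos(9)/16 + 21/16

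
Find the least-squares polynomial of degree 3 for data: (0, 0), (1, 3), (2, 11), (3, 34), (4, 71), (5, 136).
-5/126 + (1577/756)x + (-43/252)x² + (28/27)x³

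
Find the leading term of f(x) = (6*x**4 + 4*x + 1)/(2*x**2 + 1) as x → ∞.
3*x**2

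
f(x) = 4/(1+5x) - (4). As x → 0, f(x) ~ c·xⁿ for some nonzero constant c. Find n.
1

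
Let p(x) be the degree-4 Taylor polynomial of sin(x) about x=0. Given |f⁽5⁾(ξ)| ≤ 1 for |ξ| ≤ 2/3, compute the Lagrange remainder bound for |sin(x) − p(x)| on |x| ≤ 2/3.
4/3645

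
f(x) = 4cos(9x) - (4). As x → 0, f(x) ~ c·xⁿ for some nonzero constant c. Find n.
2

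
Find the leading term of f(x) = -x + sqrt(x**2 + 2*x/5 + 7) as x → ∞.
1/5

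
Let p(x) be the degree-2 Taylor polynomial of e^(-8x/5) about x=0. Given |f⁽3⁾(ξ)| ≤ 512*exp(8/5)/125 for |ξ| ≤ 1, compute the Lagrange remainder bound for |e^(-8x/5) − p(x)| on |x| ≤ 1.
256*exp(8/5)/375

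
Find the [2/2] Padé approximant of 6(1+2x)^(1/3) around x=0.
(56*x**2/9 + 14*x + 6)/(10*x**2/27 + 5*x/3 + 1)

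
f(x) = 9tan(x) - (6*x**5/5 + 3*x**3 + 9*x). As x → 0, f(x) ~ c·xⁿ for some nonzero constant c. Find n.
7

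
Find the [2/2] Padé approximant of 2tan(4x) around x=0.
8*x/(1 - 16*x**2/3)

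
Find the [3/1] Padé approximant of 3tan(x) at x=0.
x*(x**2 + 3)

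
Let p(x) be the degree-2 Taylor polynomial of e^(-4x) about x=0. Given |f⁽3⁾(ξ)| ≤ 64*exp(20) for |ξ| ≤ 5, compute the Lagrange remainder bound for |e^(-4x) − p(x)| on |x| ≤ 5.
4000*exp(20)/3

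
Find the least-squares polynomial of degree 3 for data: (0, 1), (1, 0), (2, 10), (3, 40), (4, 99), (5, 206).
43/63 + (-73/378)x + (-199/126)x² + (53/27)x³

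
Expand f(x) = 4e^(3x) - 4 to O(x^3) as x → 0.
12*x + 18*x**2 + O(x**3)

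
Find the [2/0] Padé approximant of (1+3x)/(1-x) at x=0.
4*x**2 + 4*x + 1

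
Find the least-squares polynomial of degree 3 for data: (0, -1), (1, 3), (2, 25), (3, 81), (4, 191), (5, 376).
-25/21 + (391/126)x + (-127/84)x² + (115/36)x³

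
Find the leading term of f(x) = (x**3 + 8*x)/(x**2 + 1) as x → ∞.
x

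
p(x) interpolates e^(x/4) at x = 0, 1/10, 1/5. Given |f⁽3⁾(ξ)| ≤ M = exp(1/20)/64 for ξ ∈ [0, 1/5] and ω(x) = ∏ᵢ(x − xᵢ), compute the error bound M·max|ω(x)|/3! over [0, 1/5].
sqrt(3)*exp(1/20)/1728000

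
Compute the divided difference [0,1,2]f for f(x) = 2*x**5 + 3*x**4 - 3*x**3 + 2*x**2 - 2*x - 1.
44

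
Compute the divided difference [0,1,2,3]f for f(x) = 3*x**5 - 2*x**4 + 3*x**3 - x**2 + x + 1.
66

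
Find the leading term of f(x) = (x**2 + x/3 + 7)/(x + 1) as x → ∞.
x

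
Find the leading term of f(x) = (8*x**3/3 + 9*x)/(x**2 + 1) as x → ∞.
8*x/3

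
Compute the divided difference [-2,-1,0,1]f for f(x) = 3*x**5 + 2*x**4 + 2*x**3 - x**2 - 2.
13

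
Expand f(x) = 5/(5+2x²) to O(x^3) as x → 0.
1 - 2*x**2/5 + O(x**3)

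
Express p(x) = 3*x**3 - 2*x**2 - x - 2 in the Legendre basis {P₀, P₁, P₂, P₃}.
(-8/3)P₀ + (4/5)P₁ + (-4/3)P₂ + (6/5)P₃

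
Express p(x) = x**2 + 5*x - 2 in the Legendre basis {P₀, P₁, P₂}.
(-5/3)P₀ + (5)P₁ + (2/3)P₂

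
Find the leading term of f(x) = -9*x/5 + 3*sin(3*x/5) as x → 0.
-27*x**3/250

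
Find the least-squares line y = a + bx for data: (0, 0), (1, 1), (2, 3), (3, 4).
a = -1/10, b = 7/5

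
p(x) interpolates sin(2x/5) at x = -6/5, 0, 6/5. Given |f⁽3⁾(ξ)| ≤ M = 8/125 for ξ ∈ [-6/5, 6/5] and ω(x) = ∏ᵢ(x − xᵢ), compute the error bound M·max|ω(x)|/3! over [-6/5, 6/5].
64*sqrt(3)/15625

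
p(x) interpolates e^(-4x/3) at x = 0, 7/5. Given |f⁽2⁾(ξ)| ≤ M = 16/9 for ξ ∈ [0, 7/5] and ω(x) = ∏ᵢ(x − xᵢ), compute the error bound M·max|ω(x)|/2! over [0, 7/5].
98/225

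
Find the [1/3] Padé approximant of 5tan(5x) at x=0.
25*x/(1 - 25*x**2/3)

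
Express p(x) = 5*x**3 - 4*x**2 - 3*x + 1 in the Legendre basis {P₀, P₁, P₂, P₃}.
(-1/3)P₀ + (-8/3)P₂ + (2)P₃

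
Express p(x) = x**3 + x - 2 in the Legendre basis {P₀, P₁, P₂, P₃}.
(-2)P₀ + (8/5)P₁ + (2/5)P₃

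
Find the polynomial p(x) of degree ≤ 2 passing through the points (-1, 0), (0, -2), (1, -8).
-2*x**2 - 4*x - 2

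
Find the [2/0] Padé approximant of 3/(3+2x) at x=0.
4*x**2/9 - 2*x/3 + 1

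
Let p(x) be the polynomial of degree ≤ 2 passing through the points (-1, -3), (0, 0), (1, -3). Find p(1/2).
-3/4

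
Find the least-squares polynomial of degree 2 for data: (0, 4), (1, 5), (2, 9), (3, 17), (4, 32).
153/35 + (-82/35)x + (16/7)x²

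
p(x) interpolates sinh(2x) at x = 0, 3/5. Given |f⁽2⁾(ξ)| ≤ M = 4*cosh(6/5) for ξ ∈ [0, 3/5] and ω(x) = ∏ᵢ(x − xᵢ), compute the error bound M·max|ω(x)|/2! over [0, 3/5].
9*cosh(6/5)/50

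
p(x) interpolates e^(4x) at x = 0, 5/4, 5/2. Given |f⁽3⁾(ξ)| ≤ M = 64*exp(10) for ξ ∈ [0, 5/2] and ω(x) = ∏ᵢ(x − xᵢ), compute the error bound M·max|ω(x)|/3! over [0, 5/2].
125*sqrt(3)*exp(10)/27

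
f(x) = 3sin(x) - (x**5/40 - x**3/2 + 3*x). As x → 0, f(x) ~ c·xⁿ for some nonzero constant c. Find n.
7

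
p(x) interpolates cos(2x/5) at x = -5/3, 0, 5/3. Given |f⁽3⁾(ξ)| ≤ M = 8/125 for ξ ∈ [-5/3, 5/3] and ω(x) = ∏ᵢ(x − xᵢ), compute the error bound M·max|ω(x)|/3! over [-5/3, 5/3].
8*sqrt(3)/729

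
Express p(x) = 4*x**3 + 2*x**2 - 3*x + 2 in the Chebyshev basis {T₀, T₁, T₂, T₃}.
(3)T₀ + T₂ + T₃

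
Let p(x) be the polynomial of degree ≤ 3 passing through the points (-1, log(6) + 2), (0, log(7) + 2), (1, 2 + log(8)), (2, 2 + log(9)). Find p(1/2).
2 + log(2*2**(5/8)*3**(13/16)*7**(9/16)/3)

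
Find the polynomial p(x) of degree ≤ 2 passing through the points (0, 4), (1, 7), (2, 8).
-x**2 + 4*x + 4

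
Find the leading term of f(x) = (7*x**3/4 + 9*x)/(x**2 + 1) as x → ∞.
7*x/4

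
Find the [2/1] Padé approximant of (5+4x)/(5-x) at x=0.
(4*x/5 + 1)/(1 - x/5)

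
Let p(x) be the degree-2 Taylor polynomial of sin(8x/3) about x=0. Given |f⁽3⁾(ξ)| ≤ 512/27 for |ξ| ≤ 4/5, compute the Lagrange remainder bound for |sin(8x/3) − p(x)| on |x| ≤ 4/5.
16384/10125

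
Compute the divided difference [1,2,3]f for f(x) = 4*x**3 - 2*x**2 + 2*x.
22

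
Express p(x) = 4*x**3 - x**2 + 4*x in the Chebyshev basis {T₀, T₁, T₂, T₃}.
(-1/2)T₀ + (7)T₁ + (-1/2)T₂ + T₃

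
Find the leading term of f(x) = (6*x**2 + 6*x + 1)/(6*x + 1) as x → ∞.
x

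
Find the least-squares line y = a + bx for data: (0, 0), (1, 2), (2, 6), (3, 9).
a = -2/5, b = 31/10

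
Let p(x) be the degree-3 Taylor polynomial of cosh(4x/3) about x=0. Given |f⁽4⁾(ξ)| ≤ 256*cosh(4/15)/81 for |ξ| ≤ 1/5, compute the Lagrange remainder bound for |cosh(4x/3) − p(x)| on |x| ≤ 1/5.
32*cosh(4/15)/151875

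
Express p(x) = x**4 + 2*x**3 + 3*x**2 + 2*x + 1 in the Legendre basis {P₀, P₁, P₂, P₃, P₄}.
(11/5)P₀ + (16/5)P₁ + (18/7)P₂ + (4/5)P₃ + (8/35)P₄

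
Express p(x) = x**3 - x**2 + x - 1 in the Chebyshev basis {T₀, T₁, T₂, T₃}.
(-3/2)T₀ + (7/4)T₁ + (-1/2)T₂ + (1/4)T₃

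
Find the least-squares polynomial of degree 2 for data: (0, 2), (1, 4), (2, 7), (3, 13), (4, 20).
72/35 + (11/14)x + (13/14)x²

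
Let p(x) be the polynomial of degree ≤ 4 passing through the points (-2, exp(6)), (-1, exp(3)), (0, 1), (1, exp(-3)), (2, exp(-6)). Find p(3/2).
((-5*exp(6) - 70 + 28*exp(3))*exp(6) + 35 + 140*exp(3))*exp(-6)/128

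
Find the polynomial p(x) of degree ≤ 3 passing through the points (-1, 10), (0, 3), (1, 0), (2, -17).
-3*x**3 + 2*x**2 - 2*x + 3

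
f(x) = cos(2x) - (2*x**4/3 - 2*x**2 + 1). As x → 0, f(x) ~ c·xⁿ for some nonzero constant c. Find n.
6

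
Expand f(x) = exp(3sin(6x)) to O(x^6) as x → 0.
1 + 18*x + 162*x**2 + 864*x**3 + 2430*x**4 - 7776*x**5/5 + O(x**6)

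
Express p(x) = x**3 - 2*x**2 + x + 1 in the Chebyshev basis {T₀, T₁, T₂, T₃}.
(7/4)T₁ - T₂ + (1/4)T₃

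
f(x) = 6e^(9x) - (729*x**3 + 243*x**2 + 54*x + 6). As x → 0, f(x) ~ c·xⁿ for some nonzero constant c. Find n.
4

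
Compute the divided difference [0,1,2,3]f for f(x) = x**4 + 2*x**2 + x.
6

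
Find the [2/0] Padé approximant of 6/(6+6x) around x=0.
x**2 - x + 1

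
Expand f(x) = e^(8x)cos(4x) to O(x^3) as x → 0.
1 + 8*x + 24*x**2 + O(x**3)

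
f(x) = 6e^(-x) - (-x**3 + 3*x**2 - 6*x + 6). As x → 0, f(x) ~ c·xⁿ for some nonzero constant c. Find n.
4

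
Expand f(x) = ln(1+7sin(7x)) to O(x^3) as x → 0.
49*x - 2401*x**2/2 + O(x**3)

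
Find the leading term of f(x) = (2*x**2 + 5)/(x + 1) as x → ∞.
2*x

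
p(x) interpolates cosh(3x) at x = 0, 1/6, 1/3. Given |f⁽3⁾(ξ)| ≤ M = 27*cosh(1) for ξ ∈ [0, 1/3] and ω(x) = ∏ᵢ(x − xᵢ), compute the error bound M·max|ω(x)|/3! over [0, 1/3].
sqrt(3)*cosh(1)/216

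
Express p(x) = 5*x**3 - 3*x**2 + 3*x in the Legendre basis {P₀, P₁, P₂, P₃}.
-P₀ + (6)P₁ + (-2)P₂ + (2)P₃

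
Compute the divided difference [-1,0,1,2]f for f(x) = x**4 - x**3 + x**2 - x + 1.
1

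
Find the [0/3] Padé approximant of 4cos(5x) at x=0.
4/(25*x**2/2 + 1)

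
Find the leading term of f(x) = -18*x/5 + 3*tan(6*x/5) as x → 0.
216*x**3/125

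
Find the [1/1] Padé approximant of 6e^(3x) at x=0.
(9*x + 6)/(1 - 3*x/2)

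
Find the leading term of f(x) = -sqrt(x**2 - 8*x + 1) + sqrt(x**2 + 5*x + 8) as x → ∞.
13/2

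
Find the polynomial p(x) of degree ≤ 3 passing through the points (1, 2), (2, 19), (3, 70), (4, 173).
3*x**3 - x**2 - x + 1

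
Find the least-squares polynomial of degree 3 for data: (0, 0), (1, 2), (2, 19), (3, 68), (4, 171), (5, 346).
-1/14 + (53/28)x + (-39/14)x² + (13/4)x³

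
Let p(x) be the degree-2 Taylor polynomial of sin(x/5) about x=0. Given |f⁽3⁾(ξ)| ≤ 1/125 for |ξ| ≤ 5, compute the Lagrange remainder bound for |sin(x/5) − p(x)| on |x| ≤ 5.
1/6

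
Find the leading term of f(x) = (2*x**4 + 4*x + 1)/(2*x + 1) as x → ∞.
x**3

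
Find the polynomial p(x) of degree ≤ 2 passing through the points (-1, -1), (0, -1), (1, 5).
3*x**2 + 3*x - 1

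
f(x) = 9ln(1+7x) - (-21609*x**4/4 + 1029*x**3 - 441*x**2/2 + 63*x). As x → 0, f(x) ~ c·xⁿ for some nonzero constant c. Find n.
5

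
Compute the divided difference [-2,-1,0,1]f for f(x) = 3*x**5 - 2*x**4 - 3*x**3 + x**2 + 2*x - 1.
16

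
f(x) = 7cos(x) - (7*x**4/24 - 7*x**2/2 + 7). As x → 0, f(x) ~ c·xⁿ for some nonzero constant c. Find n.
6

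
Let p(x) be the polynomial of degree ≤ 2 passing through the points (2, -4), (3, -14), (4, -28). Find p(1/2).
7/2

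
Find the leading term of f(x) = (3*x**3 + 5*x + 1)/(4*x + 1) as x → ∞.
3*x**2/4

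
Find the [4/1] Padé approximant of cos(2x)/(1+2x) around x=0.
(2*x**4/3 - 2*x**2 + 1)/(2*x + 1)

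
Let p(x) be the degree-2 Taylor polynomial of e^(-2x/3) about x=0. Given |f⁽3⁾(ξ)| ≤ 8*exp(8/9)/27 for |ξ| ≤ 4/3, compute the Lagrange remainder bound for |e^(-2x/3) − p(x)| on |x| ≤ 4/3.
256*exp(8/9)/2187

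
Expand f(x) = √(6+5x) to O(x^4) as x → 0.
sqrt(6) + 5*sqrt(6)*x/12 - 25*sqrt(6)*x**2/288 + 125*sqrt(6)*x**3/3456 + O(x**4)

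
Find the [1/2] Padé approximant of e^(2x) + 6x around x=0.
(722*x/93 + 1)/(-10*x**2/93 - 22*x/93 + 1)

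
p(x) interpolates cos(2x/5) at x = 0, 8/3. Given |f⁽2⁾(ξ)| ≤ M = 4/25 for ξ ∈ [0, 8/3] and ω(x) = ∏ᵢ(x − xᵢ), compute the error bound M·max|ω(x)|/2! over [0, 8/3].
32/225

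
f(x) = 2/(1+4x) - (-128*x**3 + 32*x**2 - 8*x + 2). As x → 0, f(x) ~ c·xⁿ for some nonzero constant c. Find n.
4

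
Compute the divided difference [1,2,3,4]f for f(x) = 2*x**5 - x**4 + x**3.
121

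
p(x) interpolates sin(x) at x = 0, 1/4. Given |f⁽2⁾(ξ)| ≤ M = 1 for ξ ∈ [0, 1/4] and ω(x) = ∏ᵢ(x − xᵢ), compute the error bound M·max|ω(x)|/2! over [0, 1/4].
1/128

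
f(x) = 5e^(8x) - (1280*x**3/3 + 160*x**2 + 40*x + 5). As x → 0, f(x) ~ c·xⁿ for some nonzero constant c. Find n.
4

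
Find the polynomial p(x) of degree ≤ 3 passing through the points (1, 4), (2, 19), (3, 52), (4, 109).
x**3 + 3*x**2 - x + 1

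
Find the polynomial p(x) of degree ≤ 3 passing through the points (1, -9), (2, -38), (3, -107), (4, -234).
-3*x**3 - 2*x**2 - 2*x - 2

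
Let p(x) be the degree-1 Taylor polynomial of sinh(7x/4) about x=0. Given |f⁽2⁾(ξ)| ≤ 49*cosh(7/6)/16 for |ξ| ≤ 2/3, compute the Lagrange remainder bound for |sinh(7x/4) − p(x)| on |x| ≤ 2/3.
49*cosh(7/6)/72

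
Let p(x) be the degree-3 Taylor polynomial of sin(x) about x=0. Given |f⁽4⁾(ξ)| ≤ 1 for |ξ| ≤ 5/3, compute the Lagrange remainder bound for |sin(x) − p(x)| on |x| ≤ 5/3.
625/1944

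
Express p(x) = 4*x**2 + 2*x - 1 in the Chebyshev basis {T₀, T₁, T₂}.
T₀ + (2)T₁ + (2)T₂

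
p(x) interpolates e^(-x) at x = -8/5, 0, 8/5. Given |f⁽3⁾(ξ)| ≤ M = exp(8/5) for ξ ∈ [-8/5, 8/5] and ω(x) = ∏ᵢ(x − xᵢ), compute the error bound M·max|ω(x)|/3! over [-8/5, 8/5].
512*sqrt(3)*exp(8/5)/3375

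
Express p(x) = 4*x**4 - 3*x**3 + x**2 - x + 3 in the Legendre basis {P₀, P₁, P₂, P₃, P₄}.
(62/15)P₀ + (-14/5)P₁ + (62/21)P₂ + (-6/5)P₃ + (32/35)P₄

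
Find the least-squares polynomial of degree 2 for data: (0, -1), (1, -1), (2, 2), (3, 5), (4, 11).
-38/35 + (-3/7)x + (6/7)x²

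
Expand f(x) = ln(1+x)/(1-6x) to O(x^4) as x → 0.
x + 11*x**2/2 + 100*x**3/3 + O(x**4)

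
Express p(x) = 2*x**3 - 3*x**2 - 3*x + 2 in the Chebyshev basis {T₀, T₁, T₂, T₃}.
(1/2)T₀ + (-3/2)T₁ + (-3/2)T₂ + (1/2)T₃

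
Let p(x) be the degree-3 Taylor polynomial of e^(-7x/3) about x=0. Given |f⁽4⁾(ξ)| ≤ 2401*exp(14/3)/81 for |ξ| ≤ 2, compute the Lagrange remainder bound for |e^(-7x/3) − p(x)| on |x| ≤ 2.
4802*exp(14/3)/243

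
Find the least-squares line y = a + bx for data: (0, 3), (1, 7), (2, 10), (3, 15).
a = 29/10, b = 39/10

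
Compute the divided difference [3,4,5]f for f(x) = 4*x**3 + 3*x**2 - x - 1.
51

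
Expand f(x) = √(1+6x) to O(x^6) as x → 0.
1 + 3*x - 9*x**2/2 + 27*x**3/2 - 405*x**4/8 + 1701*x**5/8 + O(x**6)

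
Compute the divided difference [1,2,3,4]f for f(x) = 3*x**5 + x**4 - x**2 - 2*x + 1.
205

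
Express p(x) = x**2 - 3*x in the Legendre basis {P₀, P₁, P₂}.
(1/3)P₀ + (-3)P₁ + (2/3)P₂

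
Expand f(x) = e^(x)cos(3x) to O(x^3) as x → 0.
1 + x - 4*x**2 + O(x**3)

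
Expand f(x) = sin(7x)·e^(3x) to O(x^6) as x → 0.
7*x + 21*x**2 - 77*x**3/3 - 140*x**4 - 2807*x**5/30 + O(x**6)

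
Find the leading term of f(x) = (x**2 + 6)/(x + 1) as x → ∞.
x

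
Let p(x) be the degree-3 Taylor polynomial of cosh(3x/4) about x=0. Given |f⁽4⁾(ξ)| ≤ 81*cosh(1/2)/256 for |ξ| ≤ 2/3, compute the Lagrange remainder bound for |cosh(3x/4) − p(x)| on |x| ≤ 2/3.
cosh(1/2)/384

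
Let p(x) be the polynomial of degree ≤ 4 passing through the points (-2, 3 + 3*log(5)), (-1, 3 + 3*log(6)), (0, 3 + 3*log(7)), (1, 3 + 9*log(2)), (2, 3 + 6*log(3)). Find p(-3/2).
3 + log(864*2**(1/4)*3**(3/64)*5**(105/128)*7**(23/64)/49)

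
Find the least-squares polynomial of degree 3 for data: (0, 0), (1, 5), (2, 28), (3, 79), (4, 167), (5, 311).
-5/18 + (1535/756)x + (125/63)x² + (217/108)x³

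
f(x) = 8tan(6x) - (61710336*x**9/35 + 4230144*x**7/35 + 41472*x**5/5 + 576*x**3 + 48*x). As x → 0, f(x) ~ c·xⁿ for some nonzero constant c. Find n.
11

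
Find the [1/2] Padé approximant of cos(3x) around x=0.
1/(9*x**2/2 + 1)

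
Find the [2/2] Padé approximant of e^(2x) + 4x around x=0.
(-x**2/9 + 17*x/3 + 1)/(-x**2/9 - x/3 + 1)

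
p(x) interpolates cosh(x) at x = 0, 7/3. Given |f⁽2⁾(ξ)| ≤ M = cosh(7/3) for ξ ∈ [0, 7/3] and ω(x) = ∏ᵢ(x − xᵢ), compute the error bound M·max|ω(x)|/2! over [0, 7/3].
49*cosh(7/3)/72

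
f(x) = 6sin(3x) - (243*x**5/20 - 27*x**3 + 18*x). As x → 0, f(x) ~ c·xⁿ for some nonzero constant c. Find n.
7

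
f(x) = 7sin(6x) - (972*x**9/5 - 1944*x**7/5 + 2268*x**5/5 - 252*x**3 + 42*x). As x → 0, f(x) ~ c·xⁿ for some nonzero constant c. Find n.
11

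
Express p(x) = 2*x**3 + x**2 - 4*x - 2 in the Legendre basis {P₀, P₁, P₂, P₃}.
(-5/3)P₀ + (-14/5)P₁ + (2/3)P₂ + (4/5)P₃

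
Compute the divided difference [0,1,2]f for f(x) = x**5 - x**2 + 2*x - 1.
14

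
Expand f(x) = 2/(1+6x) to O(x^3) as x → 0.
2 - 12*x + 72*x**2 + O(x**3)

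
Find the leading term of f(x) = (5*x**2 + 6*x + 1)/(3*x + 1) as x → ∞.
5*x/3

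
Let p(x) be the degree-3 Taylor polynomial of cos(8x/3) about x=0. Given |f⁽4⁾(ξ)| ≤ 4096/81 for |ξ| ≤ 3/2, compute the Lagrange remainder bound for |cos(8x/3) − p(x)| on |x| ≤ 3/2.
32/3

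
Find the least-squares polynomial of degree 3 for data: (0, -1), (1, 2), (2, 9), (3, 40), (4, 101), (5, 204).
-40/63 + (421/378)x + (-209/126)x² + (52/27)x³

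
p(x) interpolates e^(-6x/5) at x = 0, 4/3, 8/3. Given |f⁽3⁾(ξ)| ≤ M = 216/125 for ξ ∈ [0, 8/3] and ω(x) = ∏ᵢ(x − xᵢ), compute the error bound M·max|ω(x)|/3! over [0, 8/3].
512*sqrt(3)/3375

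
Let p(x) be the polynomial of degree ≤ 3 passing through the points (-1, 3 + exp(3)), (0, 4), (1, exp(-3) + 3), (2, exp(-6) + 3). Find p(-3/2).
(-5 + 21*exp(3) + (13 + 35*exp(3))*exp(6))*exp(-6)/16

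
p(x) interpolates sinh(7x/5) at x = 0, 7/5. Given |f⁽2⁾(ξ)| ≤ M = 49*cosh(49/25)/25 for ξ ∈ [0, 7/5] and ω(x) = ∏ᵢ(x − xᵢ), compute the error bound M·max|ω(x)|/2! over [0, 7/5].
2401*cosh(49/25)/5000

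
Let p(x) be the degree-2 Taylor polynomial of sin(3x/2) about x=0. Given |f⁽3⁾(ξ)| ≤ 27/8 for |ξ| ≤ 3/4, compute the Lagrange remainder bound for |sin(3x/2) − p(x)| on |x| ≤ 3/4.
243/1024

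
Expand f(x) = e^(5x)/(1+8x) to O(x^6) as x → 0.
1 - 3*x + 73*x**2/2 - 1627*x**3/6 + 17563*x**4/8 - 420887*x**5/24 + O(x**6)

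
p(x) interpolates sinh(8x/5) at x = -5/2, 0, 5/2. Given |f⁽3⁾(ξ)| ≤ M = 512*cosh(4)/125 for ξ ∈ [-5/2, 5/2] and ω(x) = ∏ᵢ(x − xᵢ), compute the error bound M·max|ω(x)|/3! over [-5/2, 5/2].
64*sqrt(3)*cosh(4)/27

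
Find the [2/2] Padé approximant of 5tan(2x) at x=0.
10*x/(1 - 4*x**2/3)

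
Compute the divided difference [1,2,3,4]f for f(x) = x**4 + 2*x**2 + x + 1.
10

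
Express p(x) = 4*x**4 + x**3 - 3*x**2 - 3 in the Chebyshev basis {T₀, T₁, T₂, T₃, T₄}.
(-3)T₀ + (3/4)T₁ + (1/2)T₂ + (1/4)T₃ + (1/2)T₄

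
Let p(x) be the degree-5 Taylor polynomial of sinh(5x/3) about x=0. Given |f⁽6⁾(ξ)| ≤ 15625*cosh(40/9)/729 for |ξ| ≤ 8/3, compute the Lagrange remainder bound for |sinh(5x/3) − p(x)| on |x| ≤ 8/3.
51200000*cosh(40/9)/4782969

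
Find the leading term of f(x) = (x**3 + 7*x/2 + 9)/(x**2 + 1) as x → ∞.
x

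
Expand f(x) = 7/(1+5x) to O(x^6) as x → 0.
7 - 35*x + 175*x**2 - 875*x**3 + 4375*x**4 - 21875*x**5 + O(x**6)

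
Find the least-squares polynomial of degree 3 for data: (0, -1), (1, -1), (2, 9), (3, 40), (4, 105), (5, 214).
-62/63 + (-209/189)x + (-215/252)x² + (209/108)x³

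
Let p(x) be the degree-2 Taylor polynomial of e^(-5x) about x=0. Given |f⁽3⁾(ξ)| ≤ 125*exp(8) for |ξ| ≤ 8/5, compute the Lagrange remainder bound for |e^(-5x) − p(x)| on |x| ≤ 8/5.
256*exp(8)/3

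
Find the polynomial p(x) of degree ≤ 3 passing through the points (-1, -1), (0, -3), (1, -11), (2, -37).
-2*x**3 - 3*x**2 - 3*x - 3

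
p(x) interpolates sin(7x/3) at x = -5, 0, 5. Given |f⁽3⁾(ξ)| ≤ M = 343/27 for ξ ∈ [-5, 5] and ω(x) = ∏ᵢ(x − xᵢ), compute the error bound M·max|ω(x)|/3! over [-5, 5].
42875*sqrt(3)/729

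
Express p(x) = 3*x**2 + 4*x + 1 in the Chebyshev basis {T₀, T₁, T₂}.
(5/2)T₀ + (4)T₁ + (3/2)T₂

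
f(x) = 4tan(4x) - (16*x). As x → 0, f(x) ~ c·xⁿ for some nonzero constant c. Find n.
3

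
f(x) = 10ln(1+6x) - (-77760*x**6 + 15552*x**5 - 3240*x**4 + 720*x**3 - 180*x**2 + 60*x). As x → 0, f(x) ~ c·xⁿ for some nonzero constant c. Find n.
7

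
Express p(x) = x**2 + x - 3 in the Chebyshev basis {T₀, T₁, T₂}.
(-5/2)T₀ + T₁ + (1/2)T₂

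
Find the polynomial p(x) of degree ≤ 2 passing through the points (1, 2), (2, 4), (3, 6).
2*x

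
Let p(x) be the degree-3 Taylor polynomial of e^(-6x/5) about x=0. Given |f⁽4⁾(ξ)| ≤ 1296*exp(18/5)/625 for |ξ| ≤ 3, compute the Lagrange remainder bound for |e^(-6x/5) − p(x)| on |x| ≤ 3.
4374*exp(18/5)/625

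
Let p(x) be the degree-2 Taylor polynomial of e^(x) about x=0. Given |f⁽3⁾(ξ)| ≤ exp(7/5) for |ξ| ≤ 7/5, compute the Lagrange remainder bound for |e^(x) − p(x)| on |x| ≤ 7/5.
343*exp(7/5)/750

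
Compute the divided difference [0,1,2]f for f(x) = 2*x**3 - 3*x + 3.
6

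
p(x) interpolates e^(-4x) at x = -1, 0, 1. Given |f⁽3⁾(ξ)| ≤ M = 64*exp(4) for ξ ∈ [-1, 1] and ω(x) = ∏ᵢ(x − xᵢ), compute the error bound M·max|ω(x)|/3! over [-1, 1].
64*sqrt(3)*exp(4)/27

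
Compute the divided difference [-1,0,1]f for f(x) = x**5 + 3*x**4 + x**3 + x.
3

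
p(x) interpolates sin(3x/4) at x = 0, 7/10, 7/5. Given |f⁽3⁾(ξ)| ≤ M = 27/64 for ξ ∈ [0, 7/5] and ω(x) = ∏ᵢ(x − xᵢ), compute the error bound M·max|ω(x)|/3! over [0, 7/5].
343*sqrt(3)/64000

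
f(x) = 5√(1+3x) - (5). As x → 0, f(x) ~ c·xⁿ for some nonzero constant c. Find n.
1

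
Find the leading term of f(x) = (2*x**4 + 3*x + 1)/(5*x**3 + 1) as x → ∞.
2*x/5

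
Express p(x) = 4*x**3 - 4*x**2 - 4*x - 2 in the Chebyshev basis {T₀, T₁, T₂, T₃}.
(-4)T₀ - T₁ + (-2)T₂ + T₃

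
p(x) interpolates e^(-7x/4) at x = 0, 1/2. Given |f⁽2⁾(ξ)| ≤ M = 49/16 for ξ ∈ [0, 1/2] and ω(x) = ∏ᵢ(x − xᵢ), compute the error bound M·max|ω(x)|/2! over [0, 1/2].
49/512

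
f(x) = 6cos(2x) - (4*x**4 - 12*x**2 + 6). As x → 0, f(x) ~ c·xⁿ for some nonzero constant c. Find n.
6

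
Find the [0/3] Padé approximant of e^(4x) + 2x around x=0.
1/(-392*x**3/3 + 28*x**2 - 6*x + 1)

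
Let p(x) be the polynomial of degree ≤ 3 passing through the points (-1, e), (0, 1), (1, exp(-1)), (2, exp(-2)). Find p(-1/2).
(-5*e + 1 + 5*(e + 3)*exp(2))*exp(-2)/16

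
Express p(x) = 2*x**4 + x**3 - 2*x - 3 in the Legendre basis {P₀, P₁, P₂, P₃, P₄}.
(-13/5)P₀ + (-7/5)P₁ + (8/7)P₂ + (2/5)P₃ + (16/35)P₄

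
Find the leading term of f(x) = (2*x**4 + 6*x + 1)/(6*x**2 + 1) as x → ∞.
x**2/3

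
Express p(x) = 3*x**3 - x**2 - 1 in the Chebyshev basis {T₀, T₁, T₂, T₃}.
(-3/2)T₀ + (9/4)T₁ + (-1/2)T₂ + (3/4)T₃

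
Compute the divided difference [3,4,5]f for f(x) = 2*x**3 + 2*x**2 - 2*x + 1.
26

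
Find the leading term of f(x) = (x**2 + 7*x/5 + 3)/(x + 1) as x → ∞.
x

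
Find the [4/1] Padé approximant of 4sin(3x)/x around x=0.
81*x**4/10 - 18*x**2 + 12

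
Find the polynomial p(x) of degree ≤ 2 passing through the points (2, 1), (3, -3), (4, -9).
-x**2 + x + 3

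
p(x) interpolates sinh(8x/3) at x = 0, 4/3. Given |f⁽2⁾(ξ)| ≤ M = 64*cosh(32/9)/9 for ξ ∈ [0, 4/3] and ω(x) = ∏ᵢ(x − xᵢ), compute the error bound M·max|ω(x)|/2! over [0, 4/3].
128*cosh(32/9)/81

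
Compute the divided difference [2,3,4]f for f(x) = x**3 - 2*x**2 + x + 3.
7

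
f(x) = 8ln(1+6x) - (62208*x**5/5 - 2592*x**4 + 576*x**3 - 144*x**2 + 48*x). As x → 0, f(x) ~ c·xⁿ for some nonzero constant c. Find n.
6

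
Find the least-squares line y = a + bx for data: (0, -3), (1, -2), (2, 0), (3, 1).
a = -31/10, b = 7/5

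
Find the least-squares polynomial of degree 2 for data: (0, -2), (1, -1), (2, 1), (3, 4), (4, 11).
-61/35 + (-43/70)x + (13/14)x²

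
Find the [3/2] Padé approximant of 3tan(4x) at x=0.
(-64*x**3/5 + 12*x)/(1 - 32*x**2/5)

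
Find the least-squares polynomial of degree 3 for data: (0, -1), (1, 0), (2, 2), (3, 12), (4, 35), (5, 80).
-22/21 + (185/63)x + (-61/21)x² + (10/9)x³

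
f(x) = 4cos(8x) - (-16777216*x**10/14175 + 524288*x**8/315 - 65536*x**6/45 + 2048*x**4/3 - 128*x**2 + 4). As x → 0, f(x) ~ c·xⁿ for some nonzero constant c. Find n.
12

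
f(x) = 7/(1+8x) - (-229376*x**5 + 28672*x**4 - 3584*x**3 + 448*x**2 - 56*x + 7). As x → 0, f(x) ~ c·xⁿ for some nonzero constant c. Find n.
6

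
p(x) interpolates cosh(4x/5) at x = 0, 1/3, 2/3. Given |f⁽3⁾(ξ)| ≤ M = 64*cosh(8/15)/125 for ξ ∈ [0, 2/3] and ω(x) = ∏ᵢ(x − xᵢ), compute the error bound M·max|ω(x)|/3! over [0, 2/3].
64*sqrt(3)*cosh(8/15)/91125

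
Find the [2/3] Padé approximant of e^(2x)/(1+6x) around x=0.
(157*x**2/455 + 92*x/91 + 1)/(2644*x**3/1365 - 2553*x**2/455 + 456*x/91 + 1)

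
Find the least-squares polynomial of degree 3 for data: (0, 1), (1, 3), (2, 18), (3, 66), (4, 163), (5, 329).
65/63 + (397/378)x + (-41/18)x² + (82/27)x³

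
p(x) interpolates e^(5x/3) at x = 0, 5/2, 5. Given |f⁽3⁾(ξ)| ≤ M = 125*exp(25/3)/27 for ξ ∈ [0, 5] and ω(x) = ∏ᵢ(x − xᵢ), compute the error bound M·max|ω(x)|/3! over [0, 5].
15625*sqrt(3)*exp(25/3)/5832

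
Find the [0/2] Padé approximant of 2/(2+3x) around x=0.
1/(3*x/2 + 1)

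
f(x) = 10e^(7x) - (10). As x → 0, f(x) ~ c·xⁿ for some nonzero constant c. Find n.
1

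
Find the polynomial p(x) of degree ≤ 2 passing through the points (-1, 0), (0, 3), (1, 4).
-x**2 + 2*x + 3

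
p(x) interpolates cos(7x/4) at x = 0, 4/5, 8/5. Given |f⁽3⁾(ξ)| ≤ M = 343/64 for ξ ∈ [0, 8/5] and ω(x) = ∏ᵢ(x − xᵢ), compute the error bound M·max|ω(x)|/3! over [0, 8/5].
343*sqrt(3)/3375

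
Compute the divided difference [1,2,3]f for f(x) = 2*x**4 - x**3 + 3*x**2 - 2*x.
47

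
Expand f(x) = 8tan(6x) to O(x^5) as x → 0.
48*x + 576*x**3 + O(x**5)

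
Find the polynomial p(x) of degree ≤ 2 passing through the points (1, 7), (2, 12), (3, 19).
x**2 + 2*x + 4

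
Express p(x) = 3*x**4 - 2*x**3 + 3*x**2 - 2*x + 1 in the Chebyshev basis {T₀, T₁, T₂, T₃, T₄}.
(29/8)T₀ + (-7/2)T₁ + (3)T₂ + (-1/2)T₃ + (3/8)T₄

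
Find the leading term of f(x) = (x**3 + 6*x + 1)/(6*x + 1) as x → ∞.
x**2/6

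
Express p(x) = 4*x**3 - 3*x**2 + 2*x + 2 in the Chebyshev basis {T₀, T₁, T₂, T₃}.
(1/2)T₀ + (5)T₁ + (-3/2)T₂ + T₃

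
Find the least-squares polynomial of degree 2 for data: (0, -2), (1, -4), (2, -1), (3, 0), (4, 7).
-74/35 + (-83/35)x + (8/7)x²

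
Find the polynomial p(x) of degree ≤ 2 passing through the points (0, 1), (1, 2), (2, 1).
-x**2 + 2*x + 1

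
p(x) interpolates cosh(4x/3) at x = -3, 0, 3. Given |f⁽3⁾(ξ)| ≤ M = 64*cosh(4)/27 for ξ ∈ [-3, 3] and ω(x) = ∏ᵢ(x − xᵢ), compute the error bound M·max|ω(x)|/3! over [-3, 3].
64*sqrt(3)*cosh(4)/27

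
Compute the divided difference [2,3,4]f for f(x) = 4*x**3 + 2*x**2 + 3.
38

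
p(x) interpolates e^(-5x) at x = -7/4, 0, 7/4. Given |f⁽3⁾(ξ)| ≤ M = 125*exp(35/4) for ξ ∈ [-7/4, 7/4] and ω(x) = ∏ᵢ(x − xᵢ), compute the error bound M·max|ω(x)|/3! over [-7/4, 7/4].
42875*sqrt(3)*exp(35/4)/1728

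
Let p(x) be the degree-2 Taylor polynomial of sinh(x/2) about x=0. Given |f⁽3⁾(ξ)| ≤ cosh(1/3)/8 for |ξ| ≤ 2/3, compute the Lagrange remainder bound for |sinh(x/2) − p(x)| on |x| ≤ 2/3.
cosh(1/3)/162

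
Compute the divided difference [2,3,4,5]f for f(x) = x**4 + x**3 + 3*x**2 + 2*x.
15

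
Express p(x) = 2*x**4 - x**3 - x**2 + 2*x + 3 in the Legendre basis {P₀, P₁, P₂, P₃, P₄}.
(46/15)P₀ + (7/5)P₁ + (10/21)P₂ + (-2/5)P₃ + (16/35)P₄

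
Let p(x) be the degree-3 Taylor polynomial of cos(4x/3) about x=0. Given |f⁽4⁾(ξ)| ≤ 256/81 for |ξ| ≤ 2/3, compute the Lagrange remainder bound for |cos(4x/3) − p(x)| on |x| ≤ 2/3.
512/19683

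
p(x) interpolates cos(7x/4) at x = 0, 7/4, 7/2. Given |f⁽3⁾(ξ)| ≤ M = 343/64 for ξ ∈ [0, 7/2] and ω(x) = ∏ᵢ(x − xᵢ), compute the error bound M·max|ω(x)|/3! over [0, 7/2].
117649*sqrt(3)/110592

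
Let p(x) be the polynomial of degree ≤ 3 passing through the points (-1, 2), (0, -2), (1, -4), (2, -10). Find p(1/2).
-23/8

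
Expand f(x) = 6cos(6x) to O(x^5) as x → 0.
6 - 108*x**2 + 324*x**4 + O(x**5)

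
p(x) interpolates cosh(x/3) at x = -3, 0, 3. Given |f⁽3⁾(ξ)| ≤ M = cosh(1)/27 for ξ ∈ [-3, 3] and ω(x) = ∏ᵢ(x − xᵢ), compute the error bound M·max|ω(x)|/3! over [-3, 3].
sqrt(3)*cosh(1)/27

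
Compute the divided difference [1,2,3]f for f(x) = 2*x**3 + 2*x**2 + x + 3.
14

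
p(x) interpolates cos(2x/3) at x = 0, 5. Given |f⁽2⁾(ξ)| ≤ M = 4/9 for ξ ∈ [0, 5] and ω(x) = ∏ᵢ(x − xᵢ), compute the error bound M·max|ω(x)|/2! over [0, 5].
25/18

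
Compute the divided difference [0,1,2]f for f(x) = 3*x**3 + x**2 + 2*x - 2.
10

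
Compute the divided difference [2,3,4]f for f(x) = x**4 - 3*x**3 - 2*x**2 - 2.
26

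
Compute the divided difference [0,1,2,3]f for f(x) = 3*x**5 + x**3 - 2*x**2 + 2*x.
76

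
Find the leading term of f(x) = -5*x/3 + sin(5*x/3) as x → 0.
-125*x**3/162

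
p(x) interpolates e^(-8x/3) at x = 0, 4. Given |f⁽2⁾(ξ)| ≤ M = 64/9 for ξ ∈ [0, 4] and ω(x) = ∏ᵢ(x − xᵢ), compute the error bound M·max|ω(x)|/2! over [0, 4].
128/9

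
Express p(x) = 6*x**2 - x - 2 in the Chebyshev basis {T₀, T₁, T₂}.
T₀ - T₁ + (3)T₂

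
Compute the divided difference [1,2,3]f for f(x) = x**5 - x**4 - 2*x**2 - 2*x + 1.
63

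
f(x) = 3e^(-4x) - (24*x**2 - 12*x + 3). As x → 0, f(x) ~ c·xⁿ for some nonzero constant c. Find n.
3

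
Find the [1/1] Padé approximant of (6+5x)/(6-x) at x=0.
(5*x/6 + 1)/(1 - x/6)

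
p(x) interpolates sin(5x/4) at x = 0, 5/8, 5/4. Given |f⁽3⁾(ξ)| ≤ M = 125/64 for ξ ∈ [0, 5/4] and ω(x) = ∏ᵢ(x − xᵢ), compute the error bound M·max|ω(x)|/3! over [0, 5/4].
15625*sqrt(3)/884736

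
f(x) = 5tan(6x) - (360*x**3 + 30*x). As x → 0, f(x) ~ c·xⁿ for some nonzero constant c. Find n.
5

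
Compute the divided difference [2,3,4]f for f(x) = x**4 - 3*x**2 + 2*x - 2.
52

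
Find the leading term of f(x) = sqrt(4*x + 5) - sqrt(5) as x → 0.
2*sqrt(5)*x/5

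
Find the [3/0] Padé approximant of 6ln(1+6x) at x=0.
36*x*(12*x**2 - 3*x + 1)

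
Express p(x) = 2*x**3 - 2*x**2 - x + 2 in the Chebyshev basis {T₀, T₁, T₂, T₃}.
T₀ + (1/2)T₁ - T₂ + (1/2)T₃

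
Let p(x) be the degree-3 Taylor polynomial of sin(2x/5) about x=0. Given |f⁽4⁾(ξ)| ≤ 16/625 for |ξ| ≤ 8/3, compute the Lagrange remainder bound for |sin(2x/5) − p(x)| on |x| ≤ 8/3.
8192/151875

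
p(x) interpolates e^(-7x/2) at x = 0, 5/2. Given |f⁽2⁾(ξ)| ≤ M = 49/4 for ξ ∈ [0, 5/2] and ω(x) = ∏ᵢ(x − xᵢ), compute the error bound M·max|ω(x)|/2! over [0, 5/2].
1225/128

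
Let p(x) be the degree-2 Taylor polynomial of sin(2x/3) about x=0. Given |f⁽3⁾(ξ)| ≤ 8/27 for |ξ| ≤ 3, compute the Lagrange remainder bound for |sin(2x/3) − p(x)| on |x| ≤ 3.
4/3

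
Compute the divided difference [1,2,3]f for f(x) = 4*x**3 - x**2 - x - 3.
23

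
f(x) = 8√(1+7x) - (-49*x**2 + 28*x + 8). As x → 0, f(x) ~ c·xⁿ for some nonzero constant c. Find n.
3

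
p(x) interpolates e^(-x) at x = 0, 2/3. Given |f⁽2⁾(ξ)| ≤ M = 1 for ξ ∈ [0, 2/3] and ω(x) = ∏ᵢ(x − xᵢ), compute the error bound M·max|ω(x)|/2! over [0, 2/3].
1/18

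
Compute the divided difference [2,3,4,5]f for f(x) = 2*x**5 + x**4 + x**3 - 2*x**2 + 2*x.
265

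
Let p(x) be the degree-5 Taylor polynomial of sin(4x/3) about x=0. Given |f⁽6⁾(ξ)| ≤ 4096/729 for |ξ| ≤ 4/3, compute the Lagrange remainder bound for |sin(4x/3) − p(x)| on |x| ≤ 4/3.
1048576/23914845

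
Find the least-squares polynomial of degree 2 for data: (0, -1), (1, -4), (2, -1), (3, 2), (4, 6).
-8/5 + (-2)x + x²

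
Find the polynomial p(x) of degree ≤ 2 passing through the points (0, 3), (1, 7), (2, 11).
4*x + 3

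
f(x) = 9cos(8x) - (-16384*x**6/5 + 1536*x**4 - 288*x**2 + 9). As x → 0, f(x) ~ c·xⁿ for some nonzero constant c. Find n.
8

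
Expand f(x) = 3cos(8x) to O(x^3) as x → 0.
3 - 96*x**2 + O(x**3)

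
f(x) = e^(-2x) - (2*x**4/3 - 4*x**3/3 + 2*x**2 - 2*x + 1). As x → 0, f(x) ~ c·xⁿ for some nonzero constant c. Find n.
5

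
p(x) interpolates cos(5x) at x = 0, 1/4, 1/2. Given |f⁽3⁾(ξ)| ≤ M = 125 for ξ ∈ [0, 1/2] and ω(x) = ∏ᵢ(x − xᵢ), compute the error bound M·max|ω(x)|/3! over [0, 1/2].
125*sqrt(3)/1728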